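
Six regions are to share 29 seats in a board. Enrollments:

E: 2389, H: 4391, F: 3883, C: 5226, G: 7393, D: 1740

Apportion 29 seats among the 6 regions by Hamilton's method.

E=3, H=5, F=4, C=6, G=9, D=2

The standard divisor is 25022/29 ≈ 862.828.
Standard quotas: E 2.7688, H 5.0891, F 4.5003, C 6.0568, G 8.5683, D 2.0166.
Lower quotas: E 2, H 5, F 4, C 6, G 8, D 2 (sum 27, leaving 2 seats).
Remainders in descending order: E 0.7688, G 0.5683, F 0.5003, H 0.0891, C 0.0568, D 0.0166.
Largest remainders: E, G receive the extra seats.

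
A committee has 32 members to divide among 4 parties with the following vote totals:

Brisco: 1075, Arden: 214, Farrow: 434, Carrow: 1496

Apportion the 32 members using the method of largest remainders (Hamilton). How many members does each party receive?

The standard divisor is 3219/32 ≈ 100.594.
Standard quotas: Brisco 10.687, Arden 2.127, Farrow 4.314, Carrow 14.872.
Lower quotas: Brisco 10, Arden 2, Farrow 4, Carrow 14 (sum 30, leaving 2 seats).
Remainders in descending order: Carrow 0.872, Brisco 0.687, Farrow 0.314, Arden 0.127.
Largest remainders: Carrow, Brisco receive the extra seats.

Brisco=11; Arden=2; Farrow=4; Carrow=15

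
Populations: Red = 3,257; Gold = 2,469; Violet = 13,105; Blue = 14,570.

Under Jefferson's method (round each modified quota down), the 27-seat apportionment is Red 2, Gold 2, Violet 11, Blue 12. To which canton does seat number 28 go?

Blue

Priority for the next seat is population ÷ (current seats + 1).
Priorities: Red 1085.667, Gold 823.000, Violet 1092.083, Blue 1120.769.
Highest priority: Blue.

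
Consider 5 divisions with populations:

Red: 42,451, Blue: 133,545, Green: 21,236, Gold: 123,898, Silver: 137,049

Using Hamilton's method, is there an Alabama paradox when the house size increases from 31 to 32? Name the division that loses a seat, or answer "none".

At 31 seats: Red 3, Blue 9, Green 2, Gold 8, Silver 9.
At 32 seats: Red 3, Blue 9, Green 1, Gold 9, Silver 10.
Green drops from 2 to 1.

Green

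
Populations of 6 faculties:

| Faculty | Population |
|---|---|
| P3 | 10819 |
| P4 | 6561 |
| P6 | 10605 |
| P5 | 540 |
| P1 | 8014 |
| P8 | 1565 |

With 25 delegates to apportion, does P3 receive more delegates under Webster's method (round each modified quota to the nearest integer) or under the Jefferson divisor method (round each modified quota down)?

Jefferson

Webster: P3 7, P4 5, P6 7, P5 0, P1 5, P8 1.
Jefferson: P3 8, P4 4, P6 7, P5 0, P1 5, P8 1.
P3 gets 7 under Webster and 8 under Jefferson.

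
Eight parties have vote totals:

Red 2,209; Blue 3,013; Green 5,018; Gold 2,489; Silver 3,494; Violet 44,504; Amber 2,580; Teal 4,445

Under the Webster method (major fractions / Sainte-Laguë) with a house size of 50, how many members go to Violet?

32

Standard divisor 67752/50 ≈ 1355.04; standard quotas: Red 1.630, Blue 2.224, Green 3.703, Gold 1.837, Silver 2.579, Violet 32.843, Amber 1.904, Teal 3.280.
Rounding to the nearest integer gives 2, 2, 4, 2, 3, 33, 2, 3 = 51 seats, so the divisor must be adjusted.
With modified divisor 1380: modified quotas Red 1.601, Blue 2.183, Green 3.636, Gold 1.804, Silver 2.532, Violet 32.249, Amber 1.870, Teal 3.221.
Rounding to the nearest integer: Red 2, Blue 2, Green 4, Gold 2, Silver 3, Violet 32, Amber 2, Teal 3 (total 50).
Violet receives 32.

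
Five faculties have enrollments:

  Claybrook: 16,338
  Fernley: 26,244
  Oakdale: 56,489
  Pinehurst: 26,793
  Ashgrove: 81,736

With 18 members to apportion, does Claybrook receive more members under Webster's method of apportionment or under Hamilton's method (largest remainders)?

Hamilton

Webster: Claybrook 1, Fernley 2, Oakdale 5, Pinehurst 2, Ashgrove 8.
Hamilton: Claybrook 2, Fernley 2, Oakdale 5, Pinehurst 2, Ashgrove 7.
Claybrook gets 1 under Webster and 2 under Hamilton.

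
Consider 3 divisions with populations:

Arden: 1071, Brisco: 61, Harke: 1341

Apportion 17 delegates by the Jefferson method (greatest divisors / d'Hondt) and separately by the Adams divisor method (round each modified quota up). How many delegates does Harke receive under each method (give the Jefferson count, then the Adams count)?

10 and 9

Jefferson: Arden 7, Brisco 0, Harke 10.
Adams: Arden 7, Brisco 1, Harke 9.
Harke gets 10 under Jefferson and 9 under Adams.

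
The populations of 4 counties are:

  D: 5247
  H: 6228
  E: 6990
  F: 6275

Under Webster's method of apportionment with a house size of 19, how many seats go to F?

Standard divisor 24740/19 ≈ 1302.105; standard quotas: D 4.030, H 4.783, E 5.368, F 4.819.
Rounding to the nearest integer gives D 4, H 5, E 5, F 5 — total 19, matching the house size, so no adjustment is needed.
F receives 5.

5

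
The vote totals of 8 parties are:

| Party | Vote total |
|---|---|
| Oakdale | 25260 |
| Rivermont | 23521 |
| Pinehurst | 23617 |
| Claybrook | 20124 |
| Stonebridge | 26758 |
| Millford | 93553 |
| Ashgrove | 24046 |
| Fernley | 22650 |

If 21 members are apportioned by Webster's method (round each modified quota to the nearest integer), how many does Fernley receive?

2

Standard divisor 259529/21 ≈ 12358.524; standard quotas: Oakdale 2.044, Rivermont 1.903, Pinehurst 1.911, Claybrook 1.628, Stonebridge 2.165, Millford 7.570, Ashgrove 1.946, Fernley 1.833.
Rounding to the nearest integer gives 2, 2, 2, 2, 2, 8, 2, 2 = 22 seats, so the divisor must be adjusted.
With modified divisor 12900: modified quotas Oakdale 1.958, Rivermont 1.823, Pinehurst 1.831, Claybrook 1.560, Stonebridge 2.074, Millford 7.252, Ashgrove 1.864, Fernley 1.756.
Rounding to the nearest integer: Oakdale 2, Rivermont 2, Pinehurst 2, Claybrook 2, Stonebridge 2, Millford 7, Ashgrove 2, Fernley 2 (total 21).
Fernley receives 2.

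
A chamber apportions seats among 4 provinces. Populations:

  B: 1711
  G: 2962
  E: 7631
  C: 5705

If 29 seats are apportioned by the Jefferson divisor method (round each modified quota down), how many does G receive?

Standard divisor 18009/29 ≈ 621; standard quotas: B 2.755, G 4.770, E 12.288, C 9.187.
Rounding down gives 2, 4, 12, 9 = 27 seats, so the divisor must be adjusted.
With modified divisor 580: modified quotas B 2.950, G 5.107, E 13.157, C 9.836.
Rounding down: B 2, G 5, E 13, C 9 (total 29).
G receives 5.

5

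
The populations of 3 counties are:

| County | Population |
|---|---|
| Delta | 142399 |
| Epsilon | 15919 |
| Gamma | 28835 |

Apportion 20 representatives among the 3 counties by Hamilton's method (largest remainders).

Total 187153; standard divisor 187153/20 ≈ 9357.65.
Standard quotas: Delta 15.2174, Epsilon 1.7012, Gamma 3.0814.
Lower quotas: Delta 15, Epsilon 1, Gamma 3 (sum 19, leaving 1 seat).
Remainders in descending order: Epsilon 0.7012, Delta 0.2174, Gamma 0.0814.
Largest remainder: Epsilon receives the extra seat.

Delta: 15, Epsilon: 2, Gamma: 3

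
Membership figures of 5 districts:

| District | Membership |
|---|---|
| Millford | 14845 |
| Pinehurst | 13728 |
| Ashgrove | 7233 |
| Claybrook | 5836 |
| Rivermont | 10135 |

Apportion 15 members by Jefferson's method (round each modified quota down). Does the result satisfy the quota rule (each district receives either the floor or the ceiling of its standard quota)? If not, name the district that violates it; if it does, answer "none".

Standard quotas: Millford 4.301, Pinehurst 3.977, Ashgrove 2.095, Claybrook 1.691, Rivermont 2.936.
Jefferson allocation: Millford 5, Pinehurst 4, Ashgrove 2, Claybrook 1, Rivermont 3.
Every allocation lies between the lower and upper quota.

none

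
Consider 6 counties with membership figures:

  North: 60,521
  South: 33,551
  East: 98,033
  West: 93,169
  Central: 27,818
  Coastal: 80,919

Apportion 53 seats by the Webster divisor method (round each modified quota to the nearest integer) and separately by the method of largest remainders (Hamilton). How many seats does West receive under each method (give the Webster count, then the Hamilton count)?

Webster: North 8, South 5, East 13, West 12, Central 4, Coastal 11.
Hamilton: North 8, South 4, East 13, West 13, Central 4, Coastal 11.
West gets 12 under Webster and 13 under Hamilton.

12 and 13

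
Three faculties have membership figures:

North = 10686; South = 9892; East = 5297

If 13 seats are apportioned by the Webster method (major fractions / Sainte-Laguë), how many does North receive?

Standard divisor 25875/13 ≈ 1990.385; standard quotas: North 5.369, South 4.970, East 2.661.
Rounding to the nearest integer gives North 5, South 5, East 3 — total 13, matching the house size, so no adjustment is needed.
North receives 5.

5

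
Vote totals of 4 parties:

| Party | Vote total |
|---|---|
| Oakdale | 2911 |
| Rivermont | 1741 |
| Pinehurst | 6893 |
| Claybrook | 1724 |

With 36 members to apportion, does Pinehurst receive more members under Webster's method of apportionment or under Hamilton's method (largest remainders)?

Hamilton

Webster: Oakdale 8, Rivermont 5, Pinehurst 18, Claybrook 5.
Hamilton: Oakdale 8, Rivermont 5, Pinehurst 19, Claybrook 4.
Pinehurst gets 18 under Webster and 19 under Hamilton.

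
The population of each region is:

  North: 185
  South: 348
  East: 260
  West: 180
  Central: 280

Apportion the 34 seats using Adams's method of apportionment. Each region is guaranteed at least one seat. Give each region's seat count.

North 5, South 9, East 7, West 5, Central 8

Standard divisor 1253/34 ≈ 36.853; standard quotas: North 5.020, South 9.443, East 7.055, West 4.884, Central 7.598.
Rounding up gives 6, 10, 8, 5, 8 = 37 seats, so the divisor must be adjusted.
With modified divisor 39: modified quotas North 4.744, South 8.923, East 6.667, West 4.615, Central 7.179.
Rounding up: North 5, South 9, East 7, West 5, Central 8 (total 34).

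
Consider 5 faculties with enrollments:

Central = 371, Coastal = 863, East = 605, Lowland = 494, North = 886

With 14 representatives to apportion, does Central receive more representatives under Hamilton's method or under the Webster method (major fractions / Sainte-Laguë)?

Webster

Hamilton: Central 1, Coastal 4, East 3, Lowland 2, North 4.
Webster: Central 2, Coastal 4, East 2, Lowland 2, North 4.
Central gets 1 under Hamilton and 2 under Webster.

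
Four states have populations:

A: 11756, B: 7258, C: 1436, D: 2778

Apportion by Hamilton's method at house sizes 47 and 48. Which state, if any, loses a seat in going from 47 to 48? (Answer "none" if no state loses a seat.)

At 47 seats: A 24, B 15, C 3, D 5.
At 48 seats: A 24, B 15, C 3, D 6.
No state's allocation decreased.

none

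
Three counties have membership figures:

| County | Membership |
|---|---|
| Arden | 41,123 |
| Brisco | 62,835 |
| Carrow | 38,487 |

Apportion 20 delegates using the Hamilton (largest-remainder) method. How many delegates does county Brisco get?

9

Total 142445; standard divisor 142445/20 ≈ 7122.25.
Standard quotas: Arden 5.7739, Brisco 8.8224, Carrow 5.4038.
Lower quotas: Arden 5, Brisco 8, Carrow 5 (sum 18, leaving 2 seats).
Remainders in descending order: Brisco 0.8224, Arden 0.7739, Carrow 0.4038.
The surplus seats go to Brisco, Arden.
Brisco receives 9.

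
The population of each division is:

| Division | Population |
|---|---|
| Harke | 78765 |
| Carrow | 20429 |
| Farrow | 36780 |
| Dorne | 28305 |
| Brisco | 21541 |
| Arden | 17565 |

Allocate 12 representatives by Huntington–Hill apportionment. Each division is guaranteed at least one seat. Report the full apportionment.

With divisor 16422: modified quotas Harke 4.796, Carrow 1.244, Farrow 2.240, Dorne 1.724, Brisco 1.312, Arden 1.070.
Geometric-mean thresholds: Harke √(4·5)=4.472, Carrow √(1·2)=1.414, Farrow √(2·3)=2.449, Dorne √(1·2)=1.414, Brisco √(1·2)=1.414, Arden √(1·2)=1.414.
Each quota rounded against its threshold gives Harke 5, Carrow 1, Farrow 2, Dorne 2, Brisco 1, Arden 1 (total 12).

Harke 5; Carrow 1; Farrow 2; Dorne 2; Brisco 1; Arden 1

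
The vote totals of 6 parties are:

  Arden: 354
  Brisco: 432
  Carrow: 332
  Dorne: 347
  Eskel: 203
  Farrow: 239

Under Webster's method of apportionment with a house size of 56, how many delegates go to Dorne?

10

Standard divisor 1907/56 ≈ 34.054; standard quotas: Arden 10.395, Brisco 12.686, Carrow 9.749, Dorne 10.190, Eskel 5.961, Farrow 7.018.
Rounding to the nearest integer gives Arden 10, Brisco 13, Carrow 10, Dorne 10, Eskel 6, Farrow 7 — total 56, matching the house size, so no adjustment is needed.
Dorne receives 10.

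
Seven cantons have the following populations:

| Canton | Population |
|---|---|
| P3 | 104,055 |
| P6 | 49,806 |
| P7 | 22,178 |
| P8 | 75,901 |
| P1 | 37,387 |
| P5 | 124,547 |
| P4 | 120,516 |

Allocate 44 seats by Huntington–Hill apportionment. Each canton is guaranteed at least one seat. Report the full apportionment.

With divisor 12069: modified quotas P3 8.622, P6 4.127, P7 1.838, P8 6.289, P1 3.098, P5 10.320, P4 9.986.
Geometric-mean thresholds: P3 √(8·9)=8.485, P6 √(4·5)=4.472, P7 √(1·2)=1.414, P8 √(6·7)=6.481, P1 √(3·4)=3.464, P5 √(10·11)=10.488, P4 √(9·10)=9.487.
Each quota rounded against its threshold gives P3 9, P6 4, P7 2, P8 6, P1 3, P5 10, P4 10 (total 44).

P3 9, P6 4, P7 2, P8 6, P1 3, P5 10, P4 10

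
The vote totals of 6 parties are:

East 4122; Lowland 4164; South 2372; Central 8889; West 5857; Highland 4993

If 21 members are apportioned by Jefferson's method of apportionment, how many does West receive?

4

Standard divisor 30397/21 ≈ 1447.476; standard quotas: East 2.848, Lowland 2.877, South 1.639, Central 6.141, West 4.046, Highland 3.449.
Rounding down gives 2, 2, 1, 6, 4, 3 = 18 seats, so the divisor must be adjusted.
With modified divisor 1260: modified quotas East 3.271, Lowland 3.305, South 1.883, Central 7.055, West 4.648, Highland 3.963.
Rounding down: East 3, Lowland 3, South 1, Central 7, West 4, Highland 3 (total 21).
West receives 4.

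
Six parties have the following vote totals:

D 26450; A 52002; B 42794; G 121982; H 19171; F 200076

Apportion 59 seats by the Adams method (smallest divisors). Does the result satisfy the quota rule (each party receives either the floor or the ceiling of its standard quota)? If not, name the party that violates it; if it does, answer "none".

Standard quotas: D 3.374, A 6.634, B 5.459, G 15.562, H 2.446, F 25.525.
Adams allocation: D 4, A 7, B 6, G 15, H 3, F 24.
F has quota 25.525 (lower 25, upper 26) but receives 24 — outside the quota interval.

F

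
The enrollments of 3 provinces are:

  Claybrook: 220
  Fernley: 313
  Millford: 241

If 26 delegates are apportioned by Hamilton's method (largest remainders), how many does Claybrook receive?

Total 774; standard divisor 774/26 ≈ 29.769.
Standard quotas: Claybrook 7.390, Fernley 10.514, Millford 8.096.
Lower quotas: Claybrook 7, Fernley 10, Millford 8 (sum 25, leaving 1 seat).
Remainders in descending order: Fernley 0.514, Claybrook 0.390, Millford 0.096.
The surplus seat goes to Fernley.
Claybrook receives 7.

7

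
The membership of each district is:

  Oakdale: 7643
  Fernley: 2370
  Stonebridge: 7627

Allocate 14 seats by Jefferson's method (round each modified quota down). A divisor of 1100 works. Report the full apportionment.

With modified divisor 1100: modified quotas Oakdale 6.948, Fernley 2.155, Stonebridge 6.934.
Rounding down: Oakdale 6, Fernley 2, Stonebridge 6 (total 14).

Oakdale: 6, Fernley: 2, Stonebridge: 6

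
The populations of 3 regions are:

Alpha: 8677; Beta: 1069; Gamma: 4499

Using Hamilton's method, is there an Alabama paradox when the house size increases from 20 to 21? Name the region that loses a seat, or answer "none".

At 20 seats: Alpha 12, Beta 2, Gamma 6.
At 21 seats: Alpha 13, Beta 1, Gamma 7.
Beta drops from 2 to 1.

Beta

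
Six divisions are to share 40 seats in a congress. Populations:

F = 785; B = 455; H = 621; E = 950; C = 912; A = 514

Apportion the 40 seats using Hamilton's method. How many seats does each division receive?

F 7, B 4, H 6, E 9, C 9, A 5

Standard divisor: 4237 ÷ 40 ≈ 105.925.
Standard quotas: F 7.411, B 4.295, H 5.863, E 8.969, C 8.610, A 4.852.
Lower quotas: F 7, B 4, H 5, E 8, C 8, A 4 (sum 36, leaving 4 seats).
Remainders in descending order: E 0.969, H 0.863, A 0.852, C 0.610, F 0.411, B 0.295.
The surplus seats go to E, H, A, C.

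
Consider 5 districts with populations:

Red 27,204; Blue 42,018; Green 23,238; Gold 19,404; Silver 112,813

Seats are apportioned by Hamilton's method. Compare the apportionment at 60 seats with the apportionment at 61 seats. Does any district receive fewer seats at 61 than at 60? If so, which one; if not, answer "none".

Red

At 60 seats: Red 8, Blue 11, Green 6, Gold 5, Silver 30.
At 61 seats: Red 7, Blue 12, Green 6, Gold 5, Silver 31.
Red drops from 8 to 7.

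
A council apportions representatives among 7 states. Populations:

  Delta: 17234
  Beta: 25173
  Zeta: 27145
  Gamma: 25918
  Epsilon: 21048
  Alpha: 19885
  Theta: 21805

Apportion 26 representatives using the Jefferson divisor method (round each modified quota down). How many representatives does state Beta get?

4

Standard divisor 158208/26 ≈ 6084.923; standard quotas: Delta 2.832, Beta 4.137, Zeta 4.461, Gamma 4.259, Epsilon 3.459, Alpha 3.268, Theta 3.583.
Rounding down gives 2, 4, 4, 4, 3, 3, 3 = 23 seats, so the divisor must be adjusted.
With modified divisor 5300: modified quotas Delta 3.252, Beta 4.750, Zeta 5.122, Gamma 4.890, Epsilon 3.971, Alpha 3.752, Theta 4.114.
Rounding down: Delta 3, Beta 4, Zeta 5, Gamma 4, Epsilon 3, Alpha 3, Theta 4 (total 26).
Beta receives 4.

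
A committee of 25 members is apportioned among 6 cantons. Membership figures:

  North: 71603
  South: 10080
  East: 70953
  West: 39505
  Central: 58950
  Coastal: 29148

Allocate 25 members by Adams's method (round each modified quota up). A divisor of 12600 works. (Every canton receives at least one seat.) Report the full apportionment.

North 6, South 1, East 6, West 4, Central 5, Coastal 3

With modified divisor 12600: modified quotas North 5.683, South 0.800, East 5.631, West 3.135, Central 4.679, Coastal 2.313.
Rounding up: North 6, South 1, East 6, West 4, Central 5, Coastal 3 (total 25).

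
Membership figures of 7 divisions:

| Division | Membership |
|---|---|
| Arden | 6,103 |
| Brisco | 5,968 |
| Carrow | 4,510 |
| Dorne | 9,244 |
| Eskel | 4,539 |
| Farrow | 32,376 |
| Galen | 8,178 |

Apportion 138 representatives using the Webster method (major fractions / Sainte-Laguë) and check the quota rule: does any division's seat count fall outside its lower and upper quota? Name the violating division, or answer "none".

Farrow

Standard quotas: Arden 11.876, Brisco 11.613, Carrow 8.776, Dorne 17.988, Eskel 8.832, Farrow 63.001, Galen 15.914.
Webster allocation: Arden 12, Brisco 12, Carrow 9, Dorne 18, Eskel 9, Farrow 62, Galen 16.
Farrow has quota 63.001 (lower 63, upper 64) but receives 62 — outside the quota interval.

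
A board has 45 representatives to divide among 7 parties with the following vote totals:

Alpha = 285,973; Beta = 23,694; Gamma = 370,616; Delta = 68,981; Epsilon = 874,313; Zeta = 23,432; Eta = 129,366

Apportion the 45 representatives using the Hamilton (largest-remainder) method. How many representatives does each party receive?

Total 1776375; standard divisor 1776375/45 = 39475.
Standard quotas: Alpha 7.2444, Beta 0.6002, Gamma 9.3886, Delta 1.7475, Epsilon 22.1485, Zeta 0.5936, Eta 3.2772.
Lower quotas: Alpha 7, Beta 0, Gamma 9, Delta 1, Epsilon 22, Zeta 0, Eta 3 (sum 42, leaving 3 seats).
Remainders in descending order: Delta 0.7475, Beta 0.6002, Zeta 0.5936, Gamma 0.3886, Eta 0.2772, Alpha 0.2444, Epsilon 0.1485.
The surplus seats go to Delta, Beta, Zeta.

Alpha 7, Beta 1, Gamma 9, Delta 2, Epsilon 22, Zeta 1, Eta 3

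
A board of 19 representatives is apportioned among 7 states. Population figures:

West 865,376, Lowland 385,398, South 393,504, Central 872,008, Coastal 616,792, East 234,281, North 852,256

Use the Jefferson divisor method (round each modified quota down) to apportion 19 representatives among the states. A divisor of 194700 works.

With modified divisor 194700: modified quotas West 4.445, Lowland 1.979, South 2.021, Central 4.479, Coastal 3.168, East 1.203, North 4.377.
Rounding down: West 4, Lowland 1, South 2, Central 4, Coastal 3, East 1, North 4 (total 19).

West: 4, Lowland: 1, South: 2, Central: 4, Coastal: 3, East: 1, North: 4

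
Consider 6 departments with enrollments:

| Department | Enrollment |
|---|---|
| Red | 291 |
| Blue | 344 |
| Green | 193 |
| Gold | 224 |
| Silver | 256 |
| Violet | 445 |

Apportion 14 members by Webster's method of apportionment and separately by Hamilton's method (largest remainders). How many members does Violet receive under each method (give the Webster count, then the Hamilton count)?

3 and 4

Webster: Red 2, Blue 3, Green 2, Gold 2, Silver 2, Violet 3.
Hamilton: Red 2, Blue 3, Green 1, Gold 2, Silver 2, Violet 4.
Violet gets 3 under Webster and 4 under Hamilton.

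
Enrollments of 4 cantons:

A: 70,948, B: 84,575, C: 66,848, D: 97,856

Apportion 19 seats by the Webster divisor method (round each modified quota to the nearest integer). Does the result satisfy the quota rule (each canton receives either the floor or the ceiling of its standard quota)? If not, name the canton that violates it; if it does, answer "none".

none

Standard quotas: A 4.210, B 5.018, C 3.966, D 5.806.
Webster allocation: A 4, B 5, C 4, D 6.
Every allocation lies between the lower and upper quota.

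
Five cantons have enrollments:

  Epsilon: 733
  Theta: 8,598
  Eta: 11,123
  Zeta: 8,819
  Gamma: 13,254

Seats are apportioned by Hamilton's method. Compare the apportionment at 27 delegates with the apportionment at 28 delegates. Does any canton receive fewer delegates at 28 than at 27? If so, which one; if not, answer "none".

At 27 seats: Epsilon 1, Theta 5, Eta 7, Zeta 6, Gamma 8.
At 28 seats: Epsilon 0, Theta 6, Eta 7, Zeta 6, Gamma 9.
Epsilon drops from 1 to 0.

Epsilon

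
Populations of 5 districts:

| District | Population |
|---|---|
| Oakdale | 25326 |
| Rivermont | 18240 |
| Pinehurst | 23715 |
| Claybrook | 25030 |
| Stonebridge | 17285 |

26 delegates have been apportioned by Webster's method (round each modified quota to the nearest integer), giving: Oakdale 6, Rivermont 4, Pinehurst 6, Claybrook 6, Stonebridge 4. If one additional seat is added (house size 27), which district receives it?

Priority for the next seat is population ÷ (current seats + 0.5).
Priorities: Oakdale 3896.308, Rivermont 4053.333, Pinehurst 3648.462, Claybrook 3850.769, Stonebridge 3841.111.
Highest priority: Rivermont.

Rivermont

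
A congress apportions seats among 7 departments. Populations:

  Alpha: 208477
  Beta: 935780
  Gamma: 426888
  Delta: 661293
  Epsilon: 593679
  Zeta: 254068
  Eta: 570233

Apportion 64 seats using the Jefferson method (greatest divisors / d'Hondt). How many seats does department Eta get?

Standard divisor 3650418/64 ≈ 57037.781; standard quotas: Alpha 3.655, Beta 16.406, Gamma 7.484, Delta 11.594, Epsilon 10.409, Zeta 4.454, Eta 9.997.
Rounding down gives 3, 16, 7, 11, 10, 4, 9 = 60 seats, so the divisor must be adjusted.
With modified divisor 53700: modified quotas Alpha 3.882, Beta 17.426, Gamma 7.949, Delta 12.315, Epsilon 11.055, Zeta 4.731, Eta 10.619.
Rounding down: Alpha 3, Beta 17, Gamma 7, Delta 12, Epsilon 11, Zeta 4, Eta 10 (total 64).
Eta receives 10.

10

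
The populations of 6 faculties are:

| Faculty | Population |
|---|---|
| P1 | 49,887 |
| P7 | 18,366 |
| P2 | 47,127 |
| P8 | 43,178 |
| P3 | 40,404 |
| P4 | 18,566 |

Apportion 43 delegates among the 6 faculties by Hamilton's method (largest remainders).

Standard divisor: 217528 ÷ 43 ≈ 5058.791.
Standard quotas: P1 9.8614, P7 3.6305, P2 9.3159, P8 8.5352, P3 7.9869, P4 3.6700.
Lower quotas: P1 9, P7 3, P2 9, P8 8, P3 7, P4 3 (sum 39, leaving 4 seats).
Remainders in descending order: P3 0.9869, P1 0.8614, P4 0.6700, P7 0.6305, P8 0.5352, P2 0.3159.
Largest remainders: P3, P1, P4, P7 receive the extra seats.

P1: 10; P7: 4; P2: 9; P8: 8; P3: 8; P4: 4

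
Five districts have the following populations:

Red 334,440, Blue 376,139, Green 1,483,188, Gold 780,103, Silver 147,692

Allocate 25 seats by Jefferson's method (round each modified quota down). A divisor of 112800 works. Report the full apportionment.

Red 2; Blue 3; Green 13; Gold 6; Silver 1

With modified divisor 112800: modified quotas Red 2.965, Blue 3.335, Green 13.149, Gold 6.916, Silver 1.309.
Rounding down: Red 2, Blue 3, Green 13, Gold 6, Silver 1 (total 25).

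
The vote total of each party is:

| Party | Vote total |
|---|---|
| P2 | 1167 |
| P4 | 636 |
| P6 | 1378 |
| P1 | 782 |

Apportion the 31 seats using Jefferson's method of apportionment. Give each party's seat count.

P2=9; P4=5; P6=11; P1=6

Standard divisor 3963/31 ≈ 127.839; standard quotas: P2 9.129, P4 4.975, P6 10.779, P1 6.117.
Rounding down gives 9, 4, 10, 6 = 29 seats, so the divisor must be adjusted.
With modified divisor 120: modified quotas P2 9.725, P4 5.300, P6 11.483, P1 6.517.
Rounding down: P2 9, P4 5, P6 11, P1 6 (total 31).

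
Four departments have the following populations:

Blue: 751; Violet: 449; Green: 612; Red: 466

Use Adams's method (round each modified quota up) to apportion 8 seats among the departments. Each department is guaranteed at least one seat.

Blue: 2, Violet: 2, Green: 2, Red: 2

Standard divisor 2278/8 ≈ 284.75; standard quotas: Blue 2.637, Violet 1.577, Green 2.149, Red 1.637.
Rounding up gives 3, 2, 3, 2 = 10 seats, so the divisor must be adjusted.
With modified divisor 400: modified quotas Blue 1.877, Violet 1.123, Green 1.530, Red 1.165.
Rounding up: Blue 2, Violet 2, Green 2, Red 2 (total 8).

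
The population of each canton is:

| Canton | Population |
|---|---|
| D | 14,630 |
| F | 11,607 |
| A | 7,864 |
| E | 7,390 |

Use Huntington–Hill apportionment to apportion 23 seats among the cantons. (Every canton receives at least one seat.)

D=8, F=7, A=4, E=4

With divisor 1775: modified quotas D 8.242, F 6.539, A 4.430, E 4.163.
Geometric-mean thresholds: D √(8·9)=8.485, F √(6·7)=6.481, A √(4·5)=4.472, E √(4·5)=4.472.
Each quota rounded against its threshold gives D 8, F 7, A 4, E 4 (total 23).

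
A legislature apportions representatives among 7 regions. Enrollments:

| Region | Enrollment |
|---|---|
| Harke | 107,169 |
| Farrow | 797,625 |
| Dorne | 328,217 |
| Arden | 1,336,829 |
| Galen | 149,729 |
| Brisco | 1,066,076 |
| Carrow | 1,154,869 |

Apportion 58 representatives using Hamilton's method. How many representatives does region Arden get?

The standard divisor is 4940514/58 ≈ 85181.276.
Standard quotas: Harke 1.2581, Farrow 9.3639, Dorne 3.8532, Arden 15.6939, Galen 1.7578, Brisco 12.5154, Carrow 13.5578.
Lower quotas: Harke 1, Farrow 9, Dorne 3, Arden 15, Galen 1, Brisco 12, Carrow 13 (sum 54, leaving 4 seats).
Remainders in descending order: Dorne 0.8532, Galen 0.7578, Arden 0.6939, Carrow 0.5578, Brisco 0.5154, Farrow 0.3639, Harke 0.2581.
The surplus seats go to Dorne, Galen, Arden, Carrow.
Arden receives 16.

16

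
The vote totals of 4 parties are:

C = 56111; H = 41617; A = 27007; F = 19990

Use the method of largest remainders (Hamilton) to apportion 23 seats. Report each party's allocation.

Standard divisor: 144725 ÷ 23 ≈ 6292.391.
Standard quotas: C 8.9173, H 6.6139, A 4.2920, F 3.1769.
Lower quotas: C 8, H 6, A 4, F 3 (sum 21, leaving 2 seats).
Remainders in descending order: C 0.9173, H 0.6139, A 0.2920, F 0.1769.
Largest remainders: C, H receive the extra seats.

C=9, H=7, A=4, F=3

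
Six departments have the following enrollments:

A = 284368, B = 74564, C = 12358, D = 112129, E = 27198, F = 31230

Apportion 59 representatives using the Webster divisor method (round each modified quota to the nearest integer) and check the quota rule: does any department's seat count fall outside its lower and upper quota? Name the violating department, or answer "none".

Standard quotas: A 30.964, B 8.119, C 1.346, D 12.209, E 2.962, F 3.401.
Webster allocation: A 32, B 8, C 1, D 12, E 3, F 3.
A has quota 30.964 (lower 30, upper 31) but receives 32 — outside the quota interval.

A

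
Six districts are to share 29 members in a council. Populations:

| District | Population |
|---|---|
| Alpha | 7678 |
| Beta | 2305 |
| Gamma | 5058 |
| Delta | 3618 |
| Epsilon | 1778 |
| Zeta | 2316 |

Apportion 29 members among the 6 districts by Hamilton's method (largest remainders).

Alpha 10; Beta 3; Gamma 6; Delta 5; Epsilon 2; Zeta 3

Standard divisor: 22753 ÷ 29 ≈ 784.586.
Standard quotas: Alpha 9.7861, Beta 2.9379, Gamma 6.4467, Delta 4.6113, Epsilon 2.2662, Zeta 2.9519.
Lower quotas: Alpha 9, Beta 2, Gamma 6, Delta 4, Epsilon 2, Zeta 2 (sum 25, leaving 4 seats).
Remainders in descending order: Zeta 0.9519, Beta 0.9379, Alpha 0.7861, Delta 0.6113, Gamma 0.4467, Epsilon 0.2662.
Largest remainders: Zeta, Beta, Alpha, Delta receive the extra seats.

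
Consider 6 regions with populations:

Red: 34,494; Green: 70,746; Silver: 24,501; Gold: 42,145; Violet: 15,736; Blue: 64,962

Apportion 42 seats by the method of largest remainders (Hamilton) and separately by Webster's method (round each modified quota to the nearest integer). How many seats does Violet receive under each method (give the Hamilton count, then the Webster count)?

2 and 3

Hamilton: Red 6, Green 12, Silver 4, Gold 7, Violet 2, Blue 11.
Webster: Red 6, Green 11, Silver 4, Gold 7, Violet 3, Blue 11.
Violet gets 2 under Hamilton and 3 under Webster.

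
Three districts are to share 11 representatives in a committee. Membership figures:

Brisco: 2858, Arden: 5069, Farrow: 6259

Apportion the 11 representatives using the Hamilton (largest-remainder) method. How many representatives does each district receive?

Brisco 2; Arden 4; Farrow 5

Standard divisor: 14186 ÷ 11 ≈ 1289.636.
Standard quotas: Brisco 2.2161, Arden 3.9306, Farrow 4.8533.
Lower quotas: Brisco 2, Arden 3, Farrow 4 (sum 9, leaving 2 seats).
Remainders in descending order: Arden 0.9306, Farrow 0.8533, Brisco 0.2161.
The surplus seats go to Arden, Farrow.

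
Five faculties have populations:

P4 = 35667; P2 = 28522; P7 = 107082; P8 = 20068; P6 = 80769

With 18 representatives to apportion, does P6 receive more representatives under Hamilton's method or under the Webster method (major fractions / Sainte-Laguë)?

Hamilton: P4 3, P2 2, P7 7, P8 1, P6 5.
Webster: P4 2, P2 2, P7 7, P8 1, P6 6.
P6 gets 5 under Hamilton and 6 under Webster.

Webster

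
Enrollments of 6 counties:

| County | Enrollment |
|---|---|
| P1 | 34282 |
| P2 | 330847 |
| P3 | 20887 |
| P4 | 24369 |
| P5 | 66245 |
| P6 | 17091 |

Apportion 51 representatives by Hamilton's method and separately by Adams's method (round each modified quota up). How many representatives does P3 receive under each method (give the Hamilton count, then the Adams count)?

2 and 3

Hamilton: P1 4, P2 34, P3 2, P4 2, P5 7, P6 2.
Adams: P1 4, P2 32, P3 3, P4 3, P5 7, P6 2.
P3 gets 2 under Hamilton and 3 under Adams.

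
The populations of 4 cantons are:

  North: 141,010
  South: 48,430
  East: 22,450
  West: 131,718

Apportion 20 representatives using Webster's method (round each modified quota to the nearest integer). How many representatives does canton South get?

3

Standard divisor 343608/20 ≈ 17180.4; standard quotas: North 8.208, South 2.819, East 1.307, West 7.667.
Rounding to the nearest integer gives North 8, South 3, East 1, West 8 — total 20, matching the house size, so no adjustment is needed.
South receives 3.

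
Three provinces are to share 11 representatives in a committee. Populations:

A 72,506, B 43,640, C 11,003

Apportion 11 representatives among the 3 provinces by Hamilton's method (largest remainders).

A 6, B 4, C 1

Standard divisor: 127149 ÷ 11 = 11559.
Standard quotas: A 6.2727, B 3.7754, C 0.9519.
Lower quotas: A 6, B 3, C 0 (sum 9, leaving 2 seats).
Remainders in descending order: C 0.9519, B 0.7754, A 0.2727.
The surplus seats go to C, B.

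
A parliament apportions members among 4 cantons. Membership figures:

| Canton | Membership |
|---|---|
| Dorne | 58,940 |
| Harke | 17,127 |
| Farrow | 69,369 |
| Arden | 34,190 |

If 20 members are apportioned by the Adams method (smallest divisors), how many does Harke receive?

Standard divisor 179626/20 ≈ 8981.3; standard quotas: Dorne 6.563, Harke 1.907, Farrow 7.724, Arden 3.807.
Rounding up gives 7, 2, 8, 4 = 21 seats, so the divisor must be adjusted.
With modified divisor 9870: modified quotas Dorne 5.972, Harke 1.735, Farrow 7.028, Arden 3.464.
Rounding up: Dorne 6, Harke 2, Farrow 8, Arden 4 (total 20).
Harke receives 2.

2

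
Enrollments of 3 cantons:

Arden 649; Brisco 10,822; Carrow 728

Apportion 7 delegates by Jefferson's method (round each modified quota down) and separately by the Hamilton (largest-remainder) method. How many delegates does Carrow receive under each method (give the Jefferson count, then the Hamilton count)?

Jefferson: Arden 0, Brisco 7, Carrow 0.
Hamilton: Arden 0, Brisco 6, Carrow 1.
Carrow gets 0 under Jefferson and 1 under Hamilton.

0 and 1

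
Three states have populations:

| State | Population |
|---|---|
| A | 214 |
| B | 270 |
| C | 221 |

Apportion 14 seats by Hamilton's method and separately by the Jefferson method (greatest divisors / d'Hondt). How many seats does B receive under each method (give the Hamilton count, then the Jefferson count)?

5 and 6

Hamilton: A 4, B 5, C 5.
Jefferson: A 4, B 6, C 4.
B gets 5 under Hamilton and 6 under Jefferson.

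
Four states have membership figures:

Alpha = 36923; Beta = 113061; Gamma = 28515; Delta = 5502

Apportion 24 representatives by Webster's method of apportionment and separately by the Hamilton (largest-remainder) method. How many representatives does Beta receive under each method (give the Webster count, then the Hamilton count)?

Webster: Alpha 5, Beta 14, Gamma 4, Delta 1.
Hamilton: Alpha 5, Beta 15, Gamma 4, Delta 0.
Beta gets 14 under Webster and 15 under Hamilton.

14 and 15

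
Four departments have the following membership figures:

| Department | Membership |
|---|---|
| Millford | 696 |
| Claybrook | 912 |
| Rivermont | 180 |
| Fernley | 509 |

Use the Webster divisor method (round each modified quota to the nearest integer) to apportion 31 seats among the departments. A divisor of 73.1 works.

Millford 10, Claybrook 12, Rivermont 2, Fernley 7

With modified divisor 73.1: modified quotas Millford 9.521, Claybrook 12.476, Rivermont 2.462, Fernley 6.963.
Rounding to the nearest integer: Millford 10, Claybrook 12, Rivermont 2, Fernley 7 (total 31).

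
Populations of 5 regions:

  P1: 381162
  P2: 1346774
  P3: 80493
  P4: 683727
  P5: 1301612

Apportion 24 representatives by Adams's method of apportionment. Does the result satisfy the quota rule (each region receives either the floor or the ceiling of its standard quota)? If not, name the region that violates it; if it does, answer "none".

Standard quotas: P1 2.411, P2 8.520, P3 0.509, P4 4.325, P5 8.234.
Adams allocation: P1 3, P2 8, P3 1, P4 4, P5 8.
Every allocation lies between the lower and upper quota.

none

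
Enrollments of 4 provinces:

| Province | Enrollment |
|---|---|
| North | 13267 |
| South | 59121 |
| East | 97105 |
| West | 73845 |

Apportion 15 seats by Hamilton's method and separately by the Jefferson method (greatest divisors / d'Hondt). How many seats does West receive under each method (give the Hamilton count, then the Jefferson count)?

Hamilton: North 1, South 4, East 6, West 4.
Jefferson: North 0, South 4, East 6, West 5.
West gets 4 under Hamilton and 5 under Jefferson.

4 and 5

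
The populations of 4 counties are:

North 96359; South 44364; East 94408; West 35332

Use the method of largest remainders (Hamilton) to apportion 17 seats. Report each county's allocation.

North: 6; South: 3; East: 6; West: 2

Standard divisor: 270463 ÷ 17 ≈ 15909.588.
Standard quotas: North 6.0567, South 2.7885, East 5.9340, West 2.2208.
Lower quotas: North 6, South 2, East 5, West 2 (sum 15, leaving 2 seats).
Remainders in descending order: East 0.9340, South 0.7885, West 0.2208, North 0.0567.
The surplus seats go to East, South.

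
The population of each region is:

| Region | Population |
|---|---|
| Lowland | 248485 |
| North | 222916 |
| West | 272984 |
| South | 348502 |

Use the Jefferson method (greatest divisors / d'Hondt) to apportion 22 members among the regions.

Lowland 5; North 4; West 6; South 7

Standard divisor 1092887/22 ≈ 49676.682; standard quotas: Lowland 5.002, North 4.487, West 5.495, South 7.015.
Rounding down gives 5, 4, 5, 7 = 21 seats, so the divisor must be adjusted.
With modified divisor 45000: modified quotas Lowland 5.522, North 4.954, West 6.066, South 7.744.
Rounding down: Lowland 5, North 4, West 6, South 7 (total 22).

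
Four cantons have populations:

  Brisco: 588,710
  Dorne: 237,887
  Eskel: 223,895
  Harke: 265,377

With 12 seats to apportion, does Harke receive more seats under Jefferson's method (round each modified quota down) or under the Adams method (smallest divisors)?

Jefferson: Brisco 6, Dorne 2, Eskel 2, Harke 2.
Adams: Brisco 5, Dorne 2, Eskel 2, Harke 3.
Harke gets 2 under Jefferson and 3 under Adams.

Adams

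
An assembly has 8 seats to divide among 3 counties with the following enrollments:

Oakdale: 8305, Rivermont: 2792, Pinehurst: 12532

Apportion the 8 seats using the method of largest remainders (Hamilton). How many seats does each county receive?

Total 23629; standard divisor 23629/8 ≈ 2953.625.
Standard quotas: Oakdale 2.8118, Rivermont 0.9453, Pinehurst 4.2429.
Lower quotas: Oakdale 2, Rivermont 0, Pinehurst 4 (sum 6, leaving 2 seats).
Remainders in descending order: Rivermont 0.9453, Oakdale 0.8118, Pinehurst 0.2429.
Largest remainders: Rivermont, Oakdale receive the extra seats.

Oakdale: 3, Rivermont: 1, Pinehurst: 4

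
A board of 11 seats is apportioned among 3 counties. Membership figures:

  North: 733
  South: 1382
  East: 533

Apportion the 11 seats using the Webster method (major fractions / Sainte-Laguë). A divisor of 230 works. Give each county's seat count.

North: 3, South: 6, East: 2

With modified divisor 230: modified quotas North 3.187, South 6.009, East 2.317.
Rounding to the nearest integer: North 3, South 6, East 2 (total 11).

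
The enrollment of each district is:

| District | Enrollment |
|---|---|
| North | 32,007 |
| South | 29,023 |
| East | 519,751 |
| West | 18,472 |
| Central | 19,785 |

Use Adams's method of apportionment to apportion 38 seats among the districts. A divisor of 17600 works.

With modified divisor 17600: modified quotas North 1.819, South 1.649, East 29.531, West 1.050, Central 1.124.
Rounding up: North 2, South 2, East 30, West 2, Central 2 (total 38).

North 2, South 2, East 30, West 2, Central 2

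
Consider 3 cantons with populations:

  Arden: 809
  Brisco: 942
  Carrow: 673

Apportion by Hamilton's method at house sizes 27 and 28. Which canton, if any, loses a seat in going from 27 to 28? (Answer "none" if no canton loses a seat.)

At 27 seats: Arden 9, Brisco 10, Carrow 8.
At 28 seats: Arden 9, Brisco 11, Carrow 8.
No canton's allocation decreased.

none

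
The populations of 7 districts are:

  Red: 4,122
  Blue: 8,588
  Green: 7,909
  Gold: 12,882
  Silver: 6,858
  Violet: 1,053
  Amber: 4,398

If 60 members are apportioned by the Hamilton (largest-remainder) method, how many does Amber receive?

6

Standard divisor: 45810 ÷ 60 ≈ 763.5.
Standard quotas: Red 5.3988, Blue 11.2482, Green 10.3589, Gold 16.8723, Silver 8.9823, Violet 1.3792, Amber 5.7603.
Lower quotas: Red 5, Blue 11, Green 10, Gold 16, Silver 8, Violet 1, Amber 5 (sum 56, leaving 4 seats).
Remainders in descending order: Silver 0.9823, Gold 0.8723, Amber 0.7603, Red 0.3988, Violet 0.3792, Green 0.3589, Blue 0.2482.
Largest remainders: Silver, Gold, Amber, Red receive the extra seats.
Amber receives 6.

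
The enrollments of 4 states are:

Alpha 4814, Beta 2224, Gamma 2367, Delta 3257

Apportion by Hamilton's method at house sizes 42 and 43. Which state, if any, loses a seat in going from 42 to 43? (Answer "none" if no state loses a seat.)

At 42 seats: Alpha 16, Beta 7, Gamma 8, Delta 11.
At 43 seats: Alpha 16, Beta 8, Gamma 8, Delta 11.
No state's allocation decreased.

none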